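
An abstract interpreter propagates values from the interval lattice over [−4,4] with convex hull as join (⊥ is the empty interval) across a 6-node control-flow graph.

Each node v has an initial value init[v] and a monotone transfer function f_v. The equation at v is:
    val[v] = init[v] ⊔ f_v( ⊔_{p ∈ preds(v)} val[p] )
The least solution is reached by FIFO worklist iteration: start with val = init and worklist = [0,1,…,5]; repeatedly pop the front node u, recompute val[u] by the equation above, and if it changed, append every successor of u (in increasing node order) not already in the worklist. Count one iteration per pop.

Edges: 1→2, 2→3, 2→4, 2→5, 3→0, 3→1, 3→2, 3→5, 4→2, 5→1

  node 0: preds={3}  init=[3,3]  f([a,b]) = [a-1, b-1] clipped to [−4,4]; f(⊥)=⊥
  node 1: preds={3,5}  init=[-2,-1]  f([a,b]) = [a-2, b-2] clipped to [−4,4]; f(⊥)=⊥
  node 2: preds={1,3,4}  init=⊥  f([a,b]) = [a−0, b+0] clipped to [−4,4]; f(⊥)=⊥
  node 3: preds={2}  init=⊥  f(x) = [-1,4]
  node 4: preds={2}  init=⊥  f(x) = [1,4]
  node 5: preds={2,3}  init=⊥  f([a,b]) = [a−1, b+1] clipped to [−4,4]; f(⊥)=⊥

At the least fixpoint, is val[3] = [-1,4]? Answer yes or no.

yes

Trace (13 dequeues):
  [1] u=0 | in ⊥ | out [3,3] | ==
  [2] u=1 | in ⊥ | out [-2,-1] | ==
  [3] u=2 | in [-2,-1] | out [-2,-1] | prev ⊥ | push {}
  [4] u=3 | in [-2,-1] | out [-1,4] | prev ⊥ | push {0,1,2}
  [5] u=4 | in [-2,-1] | out [1,4] | prev ⊥ | push {}
  [6] u=5 | in [-2,4] | out [-3,4] | prev ⊥ | push {}
  [7] u=0 | in [-1,4] | out [-2,3] | prev [3,3] | push {}
  [8] u=1 | in [-3,4] | out [-4,2] | prev [-2,-1] | push {}
  [9] u=2 | in [-4,4] | out [-4,4] | prev [-2,-1] | push {3,4,5}
  [10] u=3 | in [-4,4] | out [-1,4] | ==
  [11] u=4 | in [-4,4] | out [1,4] | ==
  [12] u=5 | in [-4,4] | out [-4,4] | prev [-3,4] | push {1}
  [13] u=1 | in [-4,4] | out [-4,2] | ==

Converged values:
  [0] [-2,3]
  [1] [-4,2]
  [2] [-4,4]
  [3] [-1,4]
  [4] [1,4]
  [5] [-4,4]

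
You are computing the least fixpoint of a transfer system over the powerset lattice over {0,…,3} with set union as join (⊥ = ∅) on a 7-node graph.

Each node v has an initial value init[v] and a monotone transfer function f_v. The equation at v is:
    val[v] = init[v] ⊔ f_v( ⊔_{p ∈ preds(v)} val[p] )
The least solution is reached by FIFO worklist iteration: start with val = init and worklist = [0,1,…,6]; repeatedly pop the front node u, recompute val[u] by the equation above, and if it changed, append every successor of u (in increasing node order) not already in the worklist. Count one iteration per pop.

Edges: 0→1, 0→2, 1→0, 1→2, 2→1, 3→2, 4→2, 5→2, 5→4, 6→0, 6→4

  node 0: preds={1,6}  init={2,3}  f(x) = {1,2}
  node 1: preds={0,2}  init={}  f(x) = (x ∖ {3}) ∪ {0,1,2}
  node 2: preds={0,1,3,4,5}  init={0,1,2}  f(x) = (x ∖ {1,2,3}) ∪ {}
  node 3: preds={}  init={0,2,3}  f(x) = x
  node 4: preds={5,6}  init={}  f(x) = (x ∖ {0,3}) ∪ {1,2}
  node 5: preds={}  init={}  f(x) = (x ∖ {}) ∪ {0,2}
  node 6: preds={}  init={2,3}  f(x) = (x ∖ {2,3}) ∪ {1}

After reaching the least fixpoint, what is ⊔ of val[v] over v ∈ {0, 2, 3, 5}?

Worklist (10 pops):
  #1 pop 0: in={2,3} → {1,2,3} (was {2,3}); enqueue []
  #2 pop 1: in={0,1,2,3} → {0,1,2} (was {}); enqueue [0]
  #3 pop 2: in={0,1,2,3} → {0,1,2} (no change)
  #4 pop 3: in={} → {0,2,3} (no change)
  #5 pop 4: in={2,3} → {1,2} (was {}); enqueue [2]
  #6 pop 5: in={} → {0,2} (was {}); enqueue [4]
  #7 pop 6: in={} → {1,2,3} (was {2,3}); enqueue []
  #8 pop 0: in={0,1,2,3} → {1,2,3} (no change)
  #9 pop 2: in={0,1,2,3} → {0,1,2} (no change)
  #10 pop 4: in={0,1,2,3} → {1,2} (no change)

Fixpoint:
  val[0] = {1,2,3}
  val[1] = {0,1,2}
  val[2] = {0,1,2}
  val[3] = {0,2,3}
  val[4] = {1,2}
  val[5] = {0,2}
  val[6] = {1,2,3}

{0,1,2,3}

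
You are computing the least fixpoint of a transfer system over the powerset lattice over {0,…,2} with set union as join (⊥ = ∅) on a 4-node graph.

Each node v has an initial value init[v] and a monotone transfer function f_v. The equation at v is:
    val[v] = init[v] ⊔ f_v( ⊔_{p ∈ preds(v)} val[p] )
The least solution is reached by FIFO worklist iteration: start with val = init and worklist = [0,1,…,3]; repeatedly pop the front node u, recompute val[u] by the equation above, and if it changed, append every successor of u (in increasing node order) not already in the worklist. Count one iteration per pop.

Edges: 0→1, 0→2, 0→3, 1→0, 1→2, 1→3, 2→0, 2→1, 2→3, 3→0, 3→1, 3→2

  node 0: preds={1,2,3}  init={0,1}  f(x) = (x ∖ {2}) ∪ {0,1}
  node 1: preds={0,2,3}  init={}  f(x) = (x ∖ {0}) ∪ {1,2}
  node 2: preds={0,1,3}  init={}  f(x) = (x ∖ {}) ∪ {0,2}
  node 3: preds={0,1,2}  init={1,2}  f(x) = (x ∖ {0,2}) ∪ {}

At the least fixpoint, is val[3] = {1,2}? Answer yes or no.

yes

Worklist (6 pops):
  #1 pop 0: in={1,2} → {0,1} (no change)
  #2 pop 1: in={0,1,2} → {1,2} (was {}); enqueue [0]
  #3 pop 2: in={0,1,2} → {0,1,2} (was {}); enqueue [1]
  #4 pop 3: in={0,1,2} → {1,2} (no change)
  #5 pop 0: in={0,1,2} → {0,1} (no change)
  #6 pop 1: in={0,1,2} → {1,2} (no change)

Fixpoint:
  val[0] = {0,1}
  val[1] = {1,2}
  val[2] = {0,1,2}
  val[3] = {1,2}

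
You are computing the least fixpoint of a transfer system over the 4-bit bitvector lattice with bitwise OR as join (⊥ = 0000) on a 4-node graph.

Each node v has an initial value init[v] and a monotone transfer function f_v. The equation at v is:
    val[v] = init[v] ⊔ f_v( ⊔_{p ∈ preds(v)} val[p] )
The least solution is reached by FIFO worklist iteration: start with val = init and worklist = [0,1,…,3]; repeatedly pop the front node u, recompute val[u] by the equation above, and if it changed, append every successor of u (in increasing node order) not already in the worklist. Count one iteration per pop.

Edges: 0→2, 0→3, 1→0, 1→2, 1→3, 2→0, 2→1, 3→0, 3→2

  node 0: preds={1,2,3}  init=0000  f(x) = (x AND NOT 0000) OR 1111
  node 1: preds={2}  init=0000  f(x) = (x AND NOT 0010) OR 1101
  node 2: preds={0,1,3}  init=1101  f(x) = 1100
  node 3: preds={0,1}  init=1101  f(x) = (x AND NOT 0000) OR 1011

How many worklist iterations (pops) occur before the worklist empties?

Worklist (6 pops):
  #1 pop 0: in=1101 → 1111 (was 0000); enqueue []
  #2 pop 1: in=1101 → 1101 (was 0000); enqueue [0]
  #3 pop 2: in=1111 → 1101 (no change)
  #4 pop 3: in=1111 → 1111 (was 1101); enqueue [2]
  #5 pop 0: in=1111 → 1111 (no change)
  #6 pop 2: in=1111 → 1101 (no change)

Fixpoint:
  val[0] = 1111
  val[1] = 1101
  val[2] = 1101
  val[3] = 1111

6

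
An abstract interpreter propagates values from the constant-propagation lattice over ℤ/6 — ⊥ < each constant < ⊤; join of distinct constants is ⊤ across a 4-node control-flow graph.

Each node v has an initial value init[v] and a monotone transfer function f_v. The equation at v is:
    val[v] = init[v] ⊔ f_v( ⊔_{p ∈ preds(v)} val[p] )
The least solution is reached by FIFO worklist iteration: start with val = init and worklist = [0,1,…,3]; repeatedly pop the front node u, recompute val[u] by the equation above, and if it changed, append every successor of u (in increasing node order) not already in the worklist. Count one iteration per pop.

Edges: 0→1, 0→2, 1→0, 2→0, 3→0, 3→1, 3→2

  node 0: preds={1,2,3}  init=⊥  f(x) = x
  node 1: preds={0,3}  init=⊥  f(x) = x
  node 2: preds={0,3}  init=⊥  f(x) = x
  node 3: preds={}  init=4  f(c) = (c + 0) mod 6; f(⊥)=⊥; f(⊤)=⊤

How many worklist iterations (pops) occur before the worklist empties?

5

Trace (5 dequeues):
  [1] u=0 | in 4 | out 4 | prev ⊥ | push {}
  [2] u=1 | in 4 | out 4 | prev ⊥ | push {0}
  [3] u=2 | in 4 | out 4 | prev ⊥ | push {}
  [4] u=3 | in ⊥ | out 4 | ==
  [5] u=0 | in 4 | out 4 | ==

Converged values:
  [0] 4
  [1] 4
  [2] 4
  [3] 4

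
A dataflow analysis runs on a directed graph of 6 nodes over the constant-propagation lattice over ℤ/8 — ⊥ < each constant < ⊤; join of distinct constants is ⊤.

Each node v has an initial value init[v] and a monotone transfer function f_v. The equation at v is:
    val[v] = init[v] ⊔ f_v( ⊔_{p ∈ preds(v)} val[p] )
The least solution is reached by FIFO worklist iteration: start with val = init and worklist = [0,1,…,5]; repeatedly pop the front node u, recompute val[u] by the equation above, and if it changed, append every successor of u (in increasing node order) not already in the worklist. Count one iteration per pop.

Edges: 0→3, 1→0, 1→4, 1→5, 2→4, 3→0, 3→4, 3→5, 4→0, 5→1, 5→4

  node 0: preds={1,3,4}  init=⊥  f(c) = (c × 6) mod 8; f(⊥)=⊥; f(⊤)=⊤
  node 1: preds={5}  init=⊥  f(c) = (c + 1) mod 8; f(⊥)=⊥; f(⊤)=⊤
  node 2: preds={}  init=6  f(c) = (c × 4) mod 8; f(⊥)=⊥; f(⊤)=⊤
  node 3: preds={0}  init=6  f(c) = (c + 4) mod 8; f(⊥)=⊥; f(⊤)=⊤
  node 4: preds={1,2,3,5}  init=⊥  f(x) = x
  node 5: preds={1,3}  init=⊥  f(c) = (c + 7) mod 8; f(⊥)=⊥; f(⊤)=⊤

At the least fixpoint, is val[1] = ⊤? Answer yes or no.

Worklist (12 pops):
  #1 pop 0: in=6 → 4 (was ⊥); enqueue []
  #2 pop 1: in=⊥ → ⊥ (no change)
  #3 pop 2: in=⊥ → 6 (no change)
  #4 pop 3: in=4 → ⊤ (was 6); enqueue [0]
  #5 pop 4: in=⊤ → ⊤ (was ⊥); enqueue []
  #6 pop 5: in=⊤ → ⊤ (was ⊥); enqueue [1,4]
  #7 pop 0: in=⊤ → ⊤ (was 4); enqueue [3]
  #8 pop 1: in=⊤ → ⊤ (was ⊥); enqueue [0,5]
  #9 pop 4: in=⊤ → ⊤ (no change)
  #10 pop 3: in=⊤ → ⊤ (no change)
  #11 pop 0: in=⊤ → ⊤ (no change)
  #12 pop 5: in=⊤ → ⊤ (no change)

Fixpoint:
  val[0] = ⊤
  val[1] = ⊤
  val[2] = 6
  val[3] = ⊤
  val[4] = ⊤
  val[5] = ⊤

yes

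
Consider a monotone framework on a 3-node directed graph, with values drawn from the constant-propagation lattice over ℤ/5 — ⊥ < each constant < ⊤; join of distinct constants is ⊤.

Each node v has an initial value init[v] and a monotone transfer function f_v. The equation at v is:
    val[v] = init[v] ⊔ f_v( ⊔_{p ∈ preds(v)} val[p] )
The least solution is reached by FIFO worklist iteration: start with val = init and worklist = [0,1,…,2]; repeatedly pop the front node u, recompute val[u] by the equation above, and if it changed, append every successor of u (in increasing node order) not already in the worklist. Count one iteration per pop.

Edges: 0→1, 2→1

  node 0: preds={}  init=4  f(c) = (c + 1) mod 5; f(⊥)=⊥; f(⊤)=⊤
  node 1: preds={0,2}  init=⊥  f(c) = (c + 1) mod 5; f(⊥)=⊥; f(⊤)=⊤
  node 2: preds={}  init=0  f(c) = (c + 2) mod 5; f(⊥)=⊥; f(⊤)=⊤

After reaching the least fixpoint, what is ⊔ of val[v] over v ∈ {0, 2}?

⊤

Trace (3 dequeues):
  [1] u=0 | in ⊥ | out 4 | ==
  [2] u=1 | in ⊤ | out ⊤ | prev ⊥ | push {}
  [3] u=2 | in ⊥ | out 0 | ==

Converged values:
  [0] 4
  [1] ⊤
  [2] 0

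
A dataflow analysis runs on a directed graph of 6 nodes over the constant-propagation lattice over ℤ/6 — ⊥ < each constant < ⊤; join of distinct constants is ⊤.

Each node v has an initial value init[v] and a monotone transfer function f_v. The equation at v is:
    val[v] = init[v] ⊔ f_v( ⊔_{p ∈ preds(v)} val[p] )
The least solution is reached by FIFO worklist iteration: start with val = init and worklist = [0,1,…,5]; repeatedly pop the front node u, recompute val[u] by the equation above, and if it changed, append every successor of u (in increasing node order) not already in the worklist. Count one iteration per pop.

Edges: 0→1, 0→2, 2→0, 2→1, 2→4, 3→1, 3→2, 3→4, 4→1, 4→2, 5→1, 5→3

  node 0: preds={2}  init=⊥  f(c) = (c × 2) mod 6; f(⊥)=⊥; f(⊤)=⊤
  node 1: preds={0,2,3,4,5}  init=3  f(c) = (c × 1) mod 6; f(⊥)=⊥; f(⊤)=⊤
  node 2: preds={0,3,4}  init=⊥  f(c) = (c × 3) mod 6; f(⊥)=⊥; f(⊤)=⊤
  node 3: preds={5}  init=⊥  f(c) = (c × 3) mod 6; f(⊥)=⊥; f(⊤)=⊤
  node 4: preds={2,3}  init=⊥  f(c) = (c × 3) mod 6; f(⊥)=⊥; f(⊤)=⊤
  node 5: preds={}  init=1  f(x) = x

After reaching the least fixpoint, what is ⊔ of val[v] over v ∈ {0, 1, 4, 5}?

⊤

Iteration log — 17 steps:
  step 1. node 0  ⊔preds=⊥  new=⊥  stable
  step 2. node 1  ⊔preds=1  new=⊤  old=3  +wl: 
  step 3. node 2  ⊔preds=⊥  new=⊥  stable
  step 4. node 3  ⊔preds=1  new=3  old=⊥  +wl: 1,2
  step 5. node 4  ⊔preds=3  new=3  old=⊥  +wl: 
  step 6. node 5  ⊔preds=⊥  new=1  stable
  step 7. node 1  ⊔preds=⊤  new=⊤  stable
  step 8. node 2  ⊔preds=3  new=3  old=⊥  +wl: 0,1,4
  step 9. node 0  ⊔preds=3  new=0  old=⊥  +wl: 2
  step 10. node 1  ⊔preds=⊤  new=⊤  stable
  step 11. node 4  ⊔preds=3  new=3  stable
  step 12. node 2  ⊔preds=⊤  new=⊤  old=3  +wl: 0,1,4
  step 13. node 0  ⊔preds=⊤  new=⊤  old=0  +wl: 2
  step 14. node 1  ⊔preds=⊤  new=⊤  stable
  step 15. node 4  ⊔preds=⊤  new=⊤  old=3  +wl: 1
  step 16. node 2  ⊔preds=⊤  new=⊤  stable
  step 17. node 1  ⊔preds=⊤  new=⊤  stable

Least fixpoint reached:
  node 0: ⊤
  node 1: ⊤
  node 2: ⊤
  node 3: 3
  node 4: ⊤
  node 5: 1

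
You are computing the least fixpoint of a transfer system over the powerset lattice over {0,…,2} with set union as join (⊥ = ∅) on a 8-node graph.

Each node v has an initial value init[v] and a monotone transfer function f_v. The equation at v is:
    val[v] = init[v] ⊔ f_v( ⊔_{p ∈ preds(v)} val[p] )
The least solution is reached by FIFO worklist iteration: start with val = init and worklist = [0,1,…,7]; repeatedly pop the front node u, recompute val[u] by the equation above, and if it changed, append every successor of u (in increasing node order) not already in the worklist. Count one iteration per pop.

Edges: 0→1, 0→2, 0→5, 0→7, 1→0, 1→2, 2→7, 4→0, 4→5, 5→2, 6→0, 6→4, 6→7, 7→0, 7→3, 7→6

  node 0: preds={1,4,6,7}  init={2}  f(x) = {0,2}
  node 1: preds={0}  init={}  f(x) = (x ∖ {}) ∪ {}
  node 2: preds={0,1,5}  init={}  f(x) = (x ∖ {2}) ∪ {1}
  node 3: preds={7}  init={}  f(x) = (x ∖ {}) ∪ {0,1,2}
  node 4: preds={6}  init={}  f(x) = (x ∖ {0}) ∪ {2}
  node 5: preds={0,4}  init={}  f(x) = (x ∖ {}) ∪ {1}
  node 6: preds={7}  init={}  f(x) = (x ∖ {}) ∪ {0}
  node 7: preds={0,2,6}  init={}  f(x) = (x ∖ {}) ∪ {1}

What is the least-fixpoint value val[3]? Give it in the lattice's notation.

{0,1,2}

Iteration log — 18 steps:
  step 1. node 0  ⊔preds={}  new={0,2}  old={2}  +wl: 
  step 2. node 1  ⊔preds={0,2}  new={0,2}  old={}  +wl: 0
  step 3. node 2  ⊔preds={0,2}  new={0,1}  old={}  +wl: 
  step 4. node 3  ⊔preds={}  new={0,1,2}  old={}  +wl: 
  step 5. node 4  ⊔preds={}  new={2}  old={}  +wl: 
  step 6. node 5  ⊔preds={0,2}  new={0,1,2}  old={}  +wl: 2
  step 7. node 6  ⊔preds={}  new={0}  old={}  +wl: 4
  step 8. node 7  ⊔preds={0,1,2}  new={0,1,2}  old={}  +wl: 3,6
  step 9. node 0  ⊔preds={0,1,2}  new={0,2}  stable
  step 10. node 2  ⊔preds={0,1,2}  new={0,1}  stable
  step 11. node 4  ⊔preds={0}  new={2}  stable
  step 12. node 3  ⊔preds={0,1,2}  new={0,1,2}  stable
  step 13. node 6  ⊔preds={0,1,2}  new={0,1,2}  old={0}  +wl: 0,4,7
  step 14. node 0  ⊔preds={0,1,2}  new={0,2}  stable
  step 15. node 4  ⊔preds={0,1,2}  new={1,2}  old={2}  +wl: 0,5
  step 16. node 7  ⊔preds={0,1,2}  new={0,1,2}  stable
  step 17. node 0  ⊔preds={0,1,2}  new={0,2}  stable
  step 18. node 5  ⊔preds={0,1,2}  new={0,1,2}  stable

Least fixpoint reached:
  node 0: {0,2}
  node 1: {0,2}
  node 2: {0,1}
  node 3: {0,1,2}
  node 4: {1,2}
  node 5: {0,1,2}
  node 6: {0,1,2}
  node 7: {0,1,2}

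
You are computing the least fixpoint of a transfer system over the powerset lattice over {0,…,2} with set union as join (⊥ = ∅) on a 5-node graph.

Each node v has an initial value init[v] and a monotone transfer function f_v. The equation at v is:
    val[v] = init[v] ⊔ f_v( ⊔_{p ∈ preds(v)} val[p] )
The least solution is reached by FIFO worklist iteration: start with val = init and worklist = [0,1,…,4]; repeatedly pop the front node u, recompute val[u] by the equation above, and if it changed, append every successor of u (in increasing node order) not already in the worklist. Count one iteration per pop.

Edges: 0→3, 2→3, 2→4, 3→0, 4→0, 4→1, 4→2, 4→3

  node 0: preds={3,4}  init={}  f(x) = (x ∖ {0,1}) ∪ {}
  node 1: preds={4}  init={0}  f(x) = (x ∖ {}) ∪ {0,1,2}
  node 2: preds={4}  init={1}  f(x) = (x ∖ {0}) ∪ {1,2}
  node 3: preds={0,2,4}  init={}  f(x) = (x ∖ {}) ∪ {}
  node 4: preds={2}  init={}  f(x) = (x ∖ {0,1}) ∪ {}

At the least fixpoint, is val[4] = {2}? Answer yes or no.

Worklist (9 pops):
  #1 pop 0: in={} → {} (no change)
  #2 pop 1: in={} → {0,1,2} (was {0}); enqueue []
  #3 pop 2: in={} → {1,2} (was {1}); enqueue []
  #4 pop 3: in={1,2} → {1,2} (was {}); enqueue [0]
  #5 pop 4: in={1,2} → {2} (was {}); enqueue [1,2,3]
  #6 pop 0: in={1,2} → {2} (was {}); enqueue []
  #7 pop 1: in={2} → {0,1,2} (no change)
  #8 pop 2: in={2} → {1,2} (no change)
  #9 pop 3: in={1,2} → {1,2} (no change)

Fixpoint:
  val[0] = {2}
  val[1] = {0,1,2}
  val[2] = {1,2}
  val[3] = {1,2}
  val[4] = {2}

yes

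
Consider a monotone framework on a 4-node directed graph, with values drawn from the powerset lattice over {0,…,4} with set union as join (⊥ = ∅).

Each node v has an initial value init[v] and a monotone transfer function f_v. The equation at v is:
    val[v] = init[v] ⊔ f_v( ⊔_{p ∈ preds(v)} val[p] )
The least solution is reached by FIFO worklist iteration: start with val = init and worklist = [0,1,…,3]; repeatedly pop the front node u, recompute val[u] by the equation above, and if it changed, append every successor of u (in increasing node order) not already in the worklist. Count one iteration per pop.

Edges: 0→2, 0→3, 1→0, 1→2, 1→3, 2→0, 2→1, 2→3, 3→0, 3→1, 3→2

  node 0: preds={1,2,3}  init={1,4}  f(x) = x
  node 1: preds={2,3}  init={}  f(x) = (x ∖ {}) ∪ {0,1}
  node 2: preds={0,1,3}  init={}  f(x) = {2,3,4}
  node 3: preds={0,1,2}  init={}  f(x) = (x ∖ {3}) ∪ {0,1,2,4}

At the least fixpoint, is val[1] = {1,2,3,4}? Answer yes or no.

Trace (9 dequeues):
  [1] u=0 | in {} | out {1,4} | ==
  [2] u=1 | in {} | out {0,1} | prev {} | push {0}
  [3] u=2 | in {0,1,4} | out {2,3,4} | prev {} | push {1}
  [4] u=3 | in {0,1,2,3,4} | out {0,1,2,4} | prev {} | push {2}
  [5] u=0 | in {0,1,2,3,4} | out {0,1,2,3,4} | prev {1,4} | push {3}
  [6] u=1 | in {0,1,2,3,4} | out {0,1,2,3,4} | prev {0,1} | push {0}
  [7] u=2 | in {0,1,2,3,4} | out {2,3,4} | ==
  [8] u=3 | in {0,1,2,3,4} | out {0,1,2,4} | ==
  [9] u=0 | in {0,1,2,3,4} | out {0,1,2,3,4} | ==

Converged values:
  [0] {0,1,2,3,4}
  [1] {0,1,2,3,4}
  [2] {2,3,4}
  [3] {0,1,2,4}

no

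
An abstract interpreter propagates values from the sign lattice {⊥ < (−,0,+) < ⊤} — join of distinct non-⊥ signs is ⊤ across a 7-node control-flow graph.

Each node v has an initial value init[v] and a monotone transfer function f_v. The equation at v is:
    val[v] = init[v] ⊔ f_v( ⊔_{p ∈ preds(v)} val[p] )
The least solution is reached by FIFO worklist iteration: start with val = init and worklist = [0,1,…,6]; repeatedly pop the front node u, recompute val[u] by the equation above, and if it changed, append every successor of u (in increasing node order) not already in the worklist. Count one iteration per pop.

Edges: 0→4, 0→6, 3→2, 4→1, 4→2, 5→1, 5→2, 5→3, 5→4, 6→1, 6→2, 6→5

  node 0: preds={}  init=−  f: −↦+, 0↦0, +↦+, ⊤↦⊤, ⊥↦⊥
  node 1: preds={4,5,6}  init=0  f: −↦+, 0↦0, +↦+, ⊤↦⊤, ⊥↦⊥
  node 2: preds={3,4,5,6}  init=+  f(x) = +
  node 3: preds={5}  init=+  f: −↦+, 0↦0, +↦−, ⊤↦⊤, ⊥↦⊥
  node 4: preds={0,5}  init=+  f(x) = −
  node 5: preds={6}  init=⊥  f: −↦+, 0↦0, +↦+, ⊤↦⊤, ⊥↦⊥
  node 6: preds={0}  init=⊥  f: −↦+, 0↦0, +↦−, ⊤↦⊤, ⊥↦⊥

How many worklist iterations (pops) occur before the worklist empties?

15

Trace (15 dequeues):
  [1] u=0 | in ⊥ | out − | ==
  [2] u=1 | in + | out ⊤ | prev 0 | push {}
  [3] u=2 | in + | out + | ==
  [4] u=3 | in ⊥ | out + | ==
  [5] u=4 | in − | out ⊤ | prev + | push {1,2}
  [6] u=5 | in ⊥ | out ⊥ | ==
  [7] u=6 | in − | out + | prev ⊥ | push {5}
  [8] u=1 | in ⊤ | out ⊤ | ==
  [9] u=2 | in ⊤ | out + | ==
  [10] u=5 | in + | out + | prev ⊥ | push {1,2,3,4}
  [11] u=1 | in ⊤ | out ⊤ | ==
  [12] u=2 | in ⊤ | out + | ==
  [13] u=3 | in + | out ⊤ | prev + | push {2}
  [14] u=4 | in ⊤ | out ⊤ | ==
  [15] u=2 | in ⊤ | out + | ==

Converged values:
  [0] −
  [1] ⊤
  [2] +
  [3] ⊤
  [4] ⊤
  [5] +
  [6] +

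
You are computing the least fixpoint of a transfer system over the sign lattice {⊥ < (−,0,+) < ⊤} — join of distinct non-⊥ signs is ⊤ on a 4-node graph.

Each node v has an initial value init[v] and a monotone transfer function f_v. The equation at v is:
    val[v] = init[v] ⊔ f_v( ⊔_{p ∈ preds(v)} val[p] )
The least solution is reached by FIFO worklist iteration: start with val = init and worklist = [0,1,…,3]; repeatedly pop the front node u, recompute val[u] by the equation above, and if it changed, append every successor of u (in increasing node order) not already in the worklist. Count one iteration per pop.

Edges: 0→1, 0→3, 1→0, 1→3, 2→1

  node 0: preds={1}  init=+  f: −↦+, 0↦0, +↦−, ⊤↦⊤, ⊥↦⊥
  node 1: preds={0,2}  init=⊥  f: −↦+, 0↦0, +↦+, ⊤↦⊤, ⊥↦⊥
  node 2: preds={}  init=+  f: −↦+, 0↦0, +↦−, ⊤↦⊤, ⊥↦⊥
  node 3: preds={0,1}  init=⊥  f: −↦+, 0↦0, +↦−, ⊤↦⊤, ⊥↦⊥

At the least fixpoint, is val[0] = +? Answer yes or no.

Trace (8 dequeues):
  [1] u=0 | in ⊥ | out + | ==
  [2] u=1 | in + | out + | prev ⊥ | push {0}
  [3] u=2 | in ⊥ | out + | ==
  [4] u=3 | in + | out − | prev ⊥ | push {}
  [5] u=0 | in + | out ⊤ | prev + | push {1,3}
  [6] u=1 | in ⊤ | out ⊤ | prev + | push {0}
  [7] u=3 | in ⊤ | out ⊤ | prev − | push {}
  [8] u=0 | in ⊤ | out ⊤ | ==

Converged values:
  [0] ⊤
  [1] ⊤
  [2] +
  [3] ⊤

no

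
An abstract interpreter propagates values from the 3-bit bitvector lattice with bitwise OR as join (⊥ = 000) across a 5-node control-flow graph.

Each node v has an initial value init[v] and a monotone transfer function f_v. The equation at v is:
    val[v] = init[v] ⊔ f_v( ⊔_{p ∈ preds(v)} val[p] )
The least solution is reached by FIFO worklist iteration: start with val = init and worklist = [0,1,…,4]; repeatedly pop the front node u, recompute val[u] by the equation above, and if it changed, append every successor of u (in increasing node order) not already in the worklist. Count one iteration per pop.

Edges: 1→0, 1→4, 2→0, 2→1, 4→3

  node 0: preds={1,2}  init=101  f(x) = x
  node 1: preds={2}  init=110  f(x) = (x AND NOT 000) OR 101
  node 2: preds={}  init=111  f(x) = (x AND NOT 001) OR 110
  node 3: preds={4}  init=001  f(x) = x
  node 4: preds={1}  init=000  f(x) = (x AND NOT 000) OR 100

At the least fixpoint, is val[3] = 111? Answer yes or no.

Trace (7 dequeues):
  [1] u=0 | in 111 | out 111 | prev 101 | push {}
  [2] u=1 | in 111 | out 111 | prev 110 | push {0}
  [3] u=2 | in 000 | out 111 | ==
  [4] u=3 | in 000 | out 001 | ==
  [5] u=4 | in 111 | out 111 | prev 000 | push {3}
  [6] u=0 | in 111 | out 111 | ==
  [7] u=3 | in 111 | out 111 | prev 001 | push {}

Converged values:
  [0] 111
  [1] 111
  [2] 111
  [3] 111
  [4] 111

yes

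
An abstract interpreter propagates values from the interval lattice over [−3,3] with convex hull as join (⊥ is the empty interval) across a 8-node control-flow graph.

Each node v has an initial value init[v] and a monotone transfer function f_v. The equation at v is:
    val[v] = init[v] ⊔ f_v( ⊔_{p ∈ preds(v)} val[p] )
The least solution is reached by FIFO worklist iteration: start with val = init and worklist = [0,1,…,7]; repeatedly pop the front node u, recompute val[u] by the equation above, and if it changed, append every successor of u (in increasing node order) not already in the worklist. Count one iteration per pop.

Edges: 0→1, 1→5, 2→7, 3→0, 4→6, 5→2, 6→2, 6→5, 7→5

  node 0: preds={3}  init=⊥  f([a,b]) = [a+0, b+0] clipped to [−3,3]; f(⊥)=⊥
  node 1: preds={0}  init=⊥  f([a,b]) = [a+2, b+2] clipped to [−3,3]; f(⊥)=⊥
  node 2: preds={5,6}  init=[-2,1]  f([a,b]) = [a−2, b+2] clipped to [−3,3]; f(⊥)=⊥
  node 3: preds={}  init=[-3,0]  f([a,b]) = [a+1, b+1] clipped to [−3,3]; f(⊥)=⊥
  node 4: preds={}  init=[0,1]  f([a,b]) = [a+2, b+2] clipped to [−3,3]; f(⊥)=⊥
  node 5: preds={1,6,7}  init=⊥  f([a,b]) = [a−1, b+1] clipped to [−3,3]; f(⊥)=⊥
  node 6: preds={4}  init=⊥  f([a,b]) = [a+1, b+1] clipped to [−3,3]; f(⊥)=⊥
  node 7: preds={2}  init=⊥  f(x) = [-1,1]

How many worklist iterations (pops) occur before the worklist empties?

11

Trace (11 dequeues):
  [1] u=0 | in [-3,0] | out [-3,0] | prev ⊥ | push {}
  [2] u=1 | in [-3,0] | out [-1,2] | prev ⊥ | push {}
  [3] u=2 | in ⊥ | out [-2,1] | ==
  [4] u=3 | in ⊥ | out [-3,0] | ==
  [5] u=4 | in ⊥ | out [0,1] | ==
  [6] u=5 | in [-1,2] | out [-2,3] | prev ⊥ | push {2}
  [7] u=6 | in [0,1] | out [1,2] | prev ⊥ | push {5}
  [8] u=7 | in [-2,1] | out [-1,1] | prev ⊥ | push {}
  [9] u=2 | in [-2,3] | out [-3,3] | prev [-2,1] | push {7}
  [10] u=5 | in [-1,2] | out [-2,3] | ==
  [11] u=7 | in [-3,3] | out [-1,1] | ==

Converged values:
  [0] [-3,0]
  [1] [-1,2]
  [2] [-3,3]
  [3] [-3,0]
  [4] [0,1]
  [5] [-2,3]
  [6] [1,2]
  [7] [-1,1]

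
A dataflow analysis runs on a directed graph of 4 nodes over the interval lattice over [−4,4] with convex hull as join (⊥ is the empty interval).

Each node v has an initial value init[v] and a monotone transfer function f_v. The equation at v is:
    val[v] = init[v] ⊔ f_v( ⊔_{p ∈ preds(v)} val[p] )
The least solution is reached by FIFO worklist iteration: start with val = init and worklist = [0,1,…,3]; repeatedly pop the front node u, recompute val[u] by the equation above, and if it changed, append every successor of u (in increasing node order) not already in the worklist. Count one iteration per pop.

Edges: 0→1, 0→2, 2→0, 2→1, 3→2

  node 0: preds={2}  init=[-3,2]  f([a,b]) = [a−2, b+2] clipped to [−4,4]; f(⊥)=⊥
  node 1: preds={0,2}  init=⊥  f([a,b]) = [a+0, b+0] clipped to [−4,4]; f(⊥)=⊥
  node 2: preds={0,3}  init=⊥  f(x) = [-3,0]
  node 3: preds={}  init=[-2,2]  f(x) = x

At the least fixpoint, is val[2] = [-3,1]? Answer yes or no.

no

Worklist (7 pops):
  #1 pop 0: in=⊥ → [-3,2] (no change)
  #2 pop 1: in=[-3,2] → [-3,2] (was ⊥); enqueue []
  #3 pop 2: in=[-3,2] → [-3,0] (was ⊥); enqueue [0,1]
  #4 pop 3: in=⊥ → [-2,2] (no change)
  #5 pop 0: in=[-3,0] → [-4,2] (was [-3,2]); enqueue [2]
  #6 pop 1: in=[-4,2] → [-4,2] (was [-3,2]); enqueue []
  #7 pop 2: in=[-4,2] → [-3,0] (no change)

Fixpoint:
  val[0] = [-4,2]
  val[1] = [-4,2]
  val[2] = [-3,0]
  val[3] = [-2,2]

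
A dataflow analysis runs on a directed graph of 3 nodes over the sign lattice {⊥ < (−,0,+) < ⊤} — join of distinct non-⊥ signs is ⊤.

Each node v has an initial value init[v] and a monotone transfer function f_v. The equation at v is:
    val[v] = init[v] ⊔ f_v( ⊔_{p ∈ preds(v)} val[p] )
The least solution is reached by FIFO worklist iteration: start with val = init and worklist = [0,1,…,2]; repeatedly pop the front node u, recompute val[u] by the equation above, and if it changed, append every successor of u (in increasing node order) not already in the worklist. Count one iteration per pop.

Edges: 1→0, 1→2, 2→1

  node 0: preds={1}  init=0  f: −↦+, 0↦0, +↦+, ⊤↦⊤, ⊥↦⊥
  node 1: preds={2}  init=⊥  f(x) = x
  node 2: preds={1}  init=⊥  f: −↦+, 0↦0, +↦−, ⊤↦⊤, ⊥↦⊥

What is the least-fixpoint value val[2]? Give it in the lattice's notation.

Iteration log — 3 steps:
  step 1. node 0  ⊔preds=⊥  new=0  stable
  step 2. node 1  ⊔preds=⊥  new=⊥  stable
  step 3. node 2  ⊔preds=⊥  new=⊥  stable

Least fixpoint reached:
  node 0: 0
  node 1: ⊥
  node 2: ⊥

⊥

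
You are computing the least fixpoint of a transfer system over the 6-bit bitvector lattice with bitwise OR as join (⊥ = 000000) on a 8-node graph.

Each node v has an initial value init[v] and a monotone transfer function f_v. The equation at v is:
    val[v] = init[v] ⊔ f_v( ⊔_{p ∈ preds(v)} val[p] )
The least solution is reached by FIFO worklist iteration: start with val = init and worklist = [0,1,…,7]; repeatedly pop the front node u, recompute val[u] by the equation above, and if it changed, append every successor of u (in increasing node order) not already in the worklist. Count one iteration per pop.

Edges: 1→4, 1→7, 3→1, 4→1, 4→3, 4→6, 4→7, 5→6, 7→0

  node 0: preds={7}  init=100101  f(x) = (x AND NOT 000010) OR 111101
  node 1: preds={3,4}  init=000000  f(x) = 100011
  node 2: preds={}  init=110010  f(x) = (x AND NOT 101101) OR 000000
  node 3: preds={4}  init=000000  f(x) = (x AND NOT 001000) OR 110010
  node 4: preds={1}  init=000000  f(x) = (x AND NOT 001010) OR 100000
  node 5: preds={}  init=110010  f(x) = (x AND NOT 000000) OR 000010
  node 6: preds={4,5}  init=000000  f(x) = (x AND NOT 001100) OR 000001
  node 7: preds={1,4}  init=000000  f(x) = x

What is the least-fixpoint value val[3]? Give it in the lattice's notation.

110011

Worklist (12 pops):
  #1 pop 0: in=000000 → 111101 (was 100101); enqueue []
  #2 pop 1: in=000000 → 100011 (was 000000); enqueue []
  #3 pop 2: in=000000 → 110010 (no change)
  #4 pop 3: in=000000 → 110010 (was 000000); enqueue [1]
  #5 pop 4: in=100011 → 100001 (was 000000); enqueue [3]
  #6 pop 5: in=000000 → 110010 (no change)
  #7 pop 6: in=110011 → 110011 (was 000000); enqueue []
  #8 pop 7: in=100011 → 100011 (was 000000); enqueue [0]
  #9 pop 1: in=110011 → 100011 (no change)
  #10 pop 3: in=100001 → 110011 (was 110010); enqueue [1]
  #11 pop 0: in=100011 → 111101 (no change)
  #12 pop 1: in=110011 → 100011 (no change)

Fixpoint:
  val[0] = 111101
  val[1] = 100011
  val[2] = 110010
  val[3] = 110011
  val[4] = 100001
  val[5] = 110010
  val[6] = 110011
  val[7] = 100011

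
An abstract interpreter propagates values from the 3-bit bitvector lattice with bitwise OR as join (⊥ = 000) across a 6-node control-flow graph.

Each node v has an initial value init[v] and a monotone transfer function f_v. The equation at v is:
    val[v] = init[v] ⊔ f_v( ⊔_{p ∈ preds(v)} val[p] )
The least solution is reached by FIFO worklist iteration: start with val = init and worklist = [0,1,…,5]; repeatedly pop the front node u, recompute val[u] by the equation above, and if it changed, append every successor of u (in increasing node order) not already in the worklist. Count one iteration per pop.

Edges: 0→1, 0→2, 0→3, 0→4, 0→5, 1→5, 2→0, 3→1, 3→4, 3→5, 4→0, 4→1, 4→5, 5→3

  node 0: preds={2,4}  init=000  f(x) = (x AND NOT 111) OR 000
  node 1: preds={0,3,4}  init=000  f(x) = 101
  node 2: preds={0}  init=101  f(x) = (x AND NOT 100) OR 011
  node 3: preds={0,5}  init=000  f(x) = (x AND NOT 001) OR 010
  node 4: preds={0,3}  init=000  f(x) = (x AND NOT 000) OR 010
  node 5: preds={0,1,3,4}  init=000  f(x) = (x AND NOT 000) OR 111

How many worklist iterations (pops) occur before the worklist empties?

Trace (14 dequeues):
  [1] u=0 | in 101 | out 000 | ==
  [2] u=1 | in 000 | out 101 | prev 000 | push {}
  [3] u=2 | in 000 | out 111 | prev 101 | push {0}
  [4] u=3 | in 000 | out 010 | prev 000 | push {1}
  [5] u=4 | in 010 | out 010 | prev 000 | push {}
  [6] u=5 | in 111 | out 111 | prev 000 | push {3}
  [7] u=0 | in 111 | out 000 | ==
  [8] u=1 | in 010 | out 101 | ==
  [9] u=3 | in 111 | out 110 | prev 010 | push {1,4,5}
  [10] u=1 | in 110 | out 101 | ==
  [11] u=4 | in 110 | out 110 | prev 010 | push {0,1}
  [12] u=5 | in 111 | out 111 | ==
  [13] u=0 | in 111 | out 000 | ==
  [14] u=1 | in 110 | out 101 | ==

Converged values:
  [0] 000
  [1] 101
  [2] 111
  [3] 110
  [4] 110
  [5] 111

14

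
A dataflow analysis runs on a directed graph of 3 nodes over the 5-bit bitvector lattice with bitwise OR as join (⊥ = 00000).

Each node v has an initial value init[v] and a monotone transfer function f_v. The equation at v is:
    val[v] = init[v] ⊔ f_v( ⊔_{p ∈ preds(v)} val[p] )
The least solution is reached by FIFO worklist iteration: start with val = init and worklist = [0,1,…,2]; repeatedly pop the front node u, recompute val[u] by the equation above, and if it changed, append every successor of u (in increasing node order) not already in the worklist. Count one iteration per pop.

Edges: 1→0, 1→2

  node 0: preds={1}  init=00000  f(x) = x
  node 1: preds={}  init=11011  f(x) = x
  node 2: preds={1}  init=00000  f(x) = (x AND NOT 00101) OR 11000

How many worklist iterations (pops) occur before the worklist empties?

3

Iteration log — 3 steps:
  step 1. node 0  ⊔preds=11011  new=11011  old=00000  +wl: 
  step 2. node 1  ⊔preds=00000  new=11011  stable
  step 3. node 2  ⊔preds=11011  new=11010  old=00000  +wl: 

Least fixpoint reached:
  node 0: 11011
  node 1: 11011
  node 2: 11010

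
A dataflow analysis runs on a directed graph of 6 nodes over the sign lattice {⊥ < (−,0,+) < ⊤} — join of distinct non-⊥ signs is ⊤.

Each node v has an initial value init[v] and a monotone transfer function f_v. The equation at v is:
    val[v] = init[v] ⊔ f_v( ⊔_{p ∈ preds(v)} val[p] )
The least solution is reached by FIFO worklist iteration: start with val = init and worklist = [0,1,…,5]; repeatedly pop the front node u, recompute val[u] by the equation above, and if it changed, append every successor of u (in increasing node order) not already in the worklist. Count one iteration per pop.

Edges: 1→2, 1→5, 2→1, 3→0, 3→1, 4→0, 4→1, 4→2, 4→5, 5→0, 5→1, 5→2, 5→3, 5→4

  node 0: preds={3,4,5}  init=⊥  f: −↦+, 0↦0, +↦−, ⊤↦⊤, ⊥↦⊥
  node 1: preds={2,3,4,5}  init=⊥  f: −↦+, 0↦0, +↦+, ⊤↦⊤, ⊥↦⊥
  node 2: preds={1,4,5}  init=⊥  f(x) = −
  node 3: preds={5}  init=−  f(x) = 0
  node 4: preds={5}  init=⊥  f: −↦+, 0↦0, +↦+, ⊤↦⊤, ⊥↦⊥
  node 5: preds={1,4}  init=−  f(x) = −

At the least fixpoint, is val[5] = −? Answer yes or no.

yes

Trace (10 dequeues):
  [1] u=0 | in − | out + | prev ⊥ | push {}
  [2] u=1 | in − | out + | prev ⊥ | push {}
  [3] u=2 | in ⊤ | out − | prev ⊥ | push {1}
  [4] u=3 | in − | out ⊤ | prev − | push {0}
  [5] u=4 | in − | out + | prev ⊥ | push {2}
  [6] u=5 | in + | out − | ==
  [7] u=1 | in ⊤ | out ⊤ | prev + | push {5}
  [8] u=0 | in ⊤ | out ⊤ | prev + | push {}
  [9] u=2 | in ⊤ | out − | ==
  [10] u=5 | in ⊤ | out − | ==

Converged values:
  [0] ⊤
  [1] ⊤
  [2] −
  [3] ⊤
  [4] +
  [5] −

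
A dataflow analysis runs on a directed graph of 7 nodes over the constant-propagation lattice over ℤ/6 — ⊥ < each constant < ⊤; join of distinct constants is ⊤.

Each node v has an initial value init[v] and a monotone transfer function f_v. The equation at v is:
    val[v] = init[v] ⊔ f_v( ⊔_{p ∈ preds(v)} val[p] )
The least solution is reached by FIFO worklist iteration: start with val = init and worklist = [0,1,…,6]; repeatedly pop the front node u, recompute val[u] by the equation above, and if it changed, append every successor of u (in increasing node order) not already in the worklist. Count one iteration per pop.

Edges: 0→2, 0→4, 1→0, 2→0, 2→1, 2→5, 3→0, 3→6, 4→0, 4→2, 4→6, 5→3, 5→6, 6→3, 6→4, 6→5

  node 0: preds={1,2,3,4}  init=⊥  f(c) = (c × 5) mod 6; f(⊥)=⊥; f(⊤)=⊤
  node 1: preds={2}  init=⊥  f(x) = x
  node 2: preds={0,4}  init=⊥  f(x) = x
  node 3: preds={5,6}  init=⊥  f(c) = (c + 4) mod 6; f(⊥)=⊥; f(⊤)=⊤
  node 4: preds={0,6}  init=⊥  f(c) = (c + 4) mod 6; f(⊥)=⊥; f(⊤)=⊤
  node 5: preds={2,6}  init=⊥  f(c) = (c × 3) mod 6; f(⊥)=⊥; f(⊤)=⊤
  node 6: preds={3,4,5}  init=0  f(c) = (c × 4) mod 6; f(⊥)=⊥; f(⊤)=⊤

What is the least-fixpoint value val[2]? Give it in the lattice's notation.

⊤

Trace (19 dequeues):
  [1] u=0 | in ⊥ | out ⊥ | ==
  [2] u=1 | in ⊥ | out ⊥ | ==
  [3] u=2 | in ⊥ | out ⊥ | ==
  [4] u=3 | in 0 | out 4 | prev ⊥ | push {0}
  [5] u=4 | in 0 | out 4 | prev ⊥ | push {2}
  [6] u=5 | in 0 | out 0 | prev ⊥ | push {3}
  [7] u=6 | in ⊤ | out ⊤ | prev 0 | push {4,5}
  [8] u=0 | in 4 | out 2 | prev ⊥ | push {}
  [9] u=2 | in ⊤ | out ⊤ | prev ⊥ | push {0,1}
  [10] u=3 | in ⊤ | out ⊤ | prev 4 | push {6}
  [11] u=4 | in ⊤ | out ⊤ | prev 4 | push {2}
  [12] u=5 | in ⊤ | out ⊤ | prev 0 | push {3}
  [13] u=0 | in ⊤ | out ⊤ | prev 2 | push {4}
  [14] u=1 | in ⊤ | out ⊤ | prev ⊥ | push {0}
  [15] u=6 | in ⊤ | out ⊤ | ==
  [16] u=2 | in ⊤ | out ⊤ | ==
  [17] u=3 | in ⊤ | out ⊤ | ==
  [18] u=4 | in ⊤ | out ⊤ | ==
  [19] u=0 | in ⊤ | out ⊤ | ==

Converged values:
  [0] ⊤
  [1] ⊤
  [2] ⊤
  [3] ⊤
  [4] ⊤
  [5] ⊤
  [6] ⊤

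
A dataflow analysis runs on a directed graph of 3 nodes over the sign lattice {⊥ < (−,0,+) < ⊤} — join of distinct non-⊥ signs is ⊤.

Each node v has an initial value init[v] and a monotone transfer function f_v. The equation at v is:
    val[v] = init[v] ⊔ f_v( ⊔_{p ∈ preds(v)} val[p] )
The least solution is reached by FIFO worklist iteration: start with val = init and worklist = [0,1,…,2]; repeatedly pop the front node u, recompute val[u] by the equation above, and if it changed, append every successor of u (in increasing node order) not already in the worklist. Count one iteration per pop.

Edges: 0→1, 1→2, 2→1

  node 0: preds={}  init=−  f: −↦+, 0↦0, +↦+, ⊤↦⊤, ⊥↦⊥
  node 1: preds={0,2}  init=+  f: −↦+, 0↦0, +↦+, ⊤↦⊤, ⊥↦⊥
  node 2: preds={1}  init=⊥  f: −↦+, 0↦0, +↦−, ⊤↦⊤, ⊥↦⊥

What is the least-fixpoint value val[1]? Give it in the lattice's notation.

Iteration log — 4 steps:
  step 1. node 0  ⊔preds=⊥  new=−  stable
  step 2. node 1  ⊔preds=−  new=+  stable
  step 3. node 2  ⊔preds=+  new=−  old=⊥  +wl: 1
  step 4. node 1  ⊔preds=−  new=+  stable

Least fixpoint reached:
  node 0: −
  node 1: +
  node 2: −

+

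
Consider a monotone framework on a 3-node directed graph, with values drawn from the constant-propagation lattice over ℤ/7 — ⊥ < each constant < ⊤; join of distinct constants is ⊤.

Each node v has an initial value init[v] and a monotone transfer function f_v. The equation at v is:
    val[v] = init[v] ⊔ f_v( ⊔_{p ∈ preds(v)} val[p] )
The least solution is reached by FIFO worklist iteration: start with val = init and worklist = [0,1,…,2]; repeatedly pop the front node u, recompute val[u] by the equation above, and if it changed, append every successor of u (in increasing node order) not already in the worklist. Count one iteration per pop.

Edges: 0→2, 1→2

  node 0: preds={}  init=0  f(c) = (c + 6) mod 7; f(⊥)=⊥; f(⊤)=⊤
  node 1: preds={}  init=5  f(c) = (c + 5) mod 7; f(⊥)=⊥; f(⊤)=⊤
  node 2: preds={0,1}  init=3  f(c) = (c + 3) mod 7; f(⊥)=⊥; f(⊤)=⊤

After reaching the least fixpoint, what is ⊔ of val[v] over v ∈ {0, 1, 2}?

⊤

Trace (3 dequeues):
  [1] u=0 | in ⊥ | out 0 | ==
  [2] u=1 | in ⊥ | out 5 | ==
  [3] u=2 | in ⊤ | out ⊤ | prev 3 | push {}

Converged values:
  [0] 0
  [1] 5
  [2] ⊤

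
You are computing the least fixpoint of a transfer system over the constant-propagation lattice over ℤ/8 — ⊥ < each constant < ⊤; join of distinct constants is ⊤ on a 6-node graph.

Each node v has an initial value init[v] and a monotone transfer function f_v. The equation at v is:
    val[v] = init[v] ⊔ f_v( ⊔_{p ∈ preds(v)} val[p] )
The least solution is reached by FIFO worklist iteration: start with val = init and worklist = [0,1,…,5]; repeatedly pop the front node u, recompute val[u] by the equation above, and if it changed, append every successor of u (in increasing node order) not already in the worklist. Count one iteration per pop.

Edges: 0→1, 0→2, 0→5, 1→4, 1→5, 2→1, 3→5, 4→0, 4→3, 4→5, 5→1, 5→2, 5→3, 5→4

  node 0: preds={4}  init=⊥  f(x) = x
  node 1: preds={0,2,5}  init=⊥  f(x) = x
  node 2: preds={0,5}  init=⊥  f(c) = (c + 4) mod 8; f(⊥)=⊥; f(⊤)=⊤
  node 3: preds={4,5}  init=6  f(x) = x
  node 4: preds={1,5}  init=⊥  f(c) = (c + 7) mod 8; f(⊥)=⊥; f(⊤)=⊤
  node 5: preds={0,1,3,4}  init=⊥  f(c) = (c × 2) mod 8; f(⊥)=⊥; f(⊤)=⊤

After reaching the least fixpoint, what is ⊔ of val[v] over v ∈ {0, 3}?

⊤

Iteration log — 23 steps:
  step 1. node 0  ⊔preds=⊥  new=⊥  stable
  step 2. node 1  ⊔preds=⊥  new=⊥  stable
  step 3. node 2  ⊔preds=⊥  new=⊥  stable
  step 4. node 3  ⊔preds=⊥  new=6  stable
  step 5. node 4  ⊔preds=⊥  new=⊥  stable
  step 6. node 5  ⊔preds=6  new=4  old=⊥  +wl: 1,2,3,4
  step 7. node 1  ⊔preds=4  new=4  old=⊥  +wl: 5
  step 8. node 2  ⊔preds=4  new=0  old=⊥  +wl: 1
  step 9. node 3  ⊔preds=4  new=⊤  old=6  +wl: 
  step 10. node 4  ⊔preds=4  new=3  old=⊥  +wl: 0,3
  step 11. node 5  ⊔preds=⊤  new=⊤  old=4  +wl: 2,4
  step 12. node 1  ⊔preds=⊤  new=⊤  old=4  +wl: 5
  step 13. node 0  ⊔preds=3  new=3  old=⊥  +wl: 1
  step 14. node 3  ⊔preds=⊤  new=⊤  stable
  step 15. node 2  ⊔preds=⊤  new=⊤  old=0  +wl: 
  step 16. node 4  ⊔preds=⊤  new=⊤  old=3  +wl: 0,3
  step 17. node 5  ⊔preds=⊤  new=⊤  stable
  step 18. node 1  ⊔preds=⊤  new=⊤  stable
  step 19. node 0  ⊔preds=⊤  new=⊤  old=3  +wl: 1,2,5
  step 20. node 3  ⊔preds=⊤  new=⊤  stable
  step 21. node 1  ⊔preds=⊤  new=⊤  stable
  step 22. node 2  ⊔preds=⊤  new=⊤  stable
  step 23. node 5  ⊔preds=⊤  new=⊤  stable

Least fixpoint reached:
  node 0: ⊤
  node 1: ⊤
  node 2: ⊤
  node 3: ⊤
  node 4: ⊤
  node 5: ⊤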